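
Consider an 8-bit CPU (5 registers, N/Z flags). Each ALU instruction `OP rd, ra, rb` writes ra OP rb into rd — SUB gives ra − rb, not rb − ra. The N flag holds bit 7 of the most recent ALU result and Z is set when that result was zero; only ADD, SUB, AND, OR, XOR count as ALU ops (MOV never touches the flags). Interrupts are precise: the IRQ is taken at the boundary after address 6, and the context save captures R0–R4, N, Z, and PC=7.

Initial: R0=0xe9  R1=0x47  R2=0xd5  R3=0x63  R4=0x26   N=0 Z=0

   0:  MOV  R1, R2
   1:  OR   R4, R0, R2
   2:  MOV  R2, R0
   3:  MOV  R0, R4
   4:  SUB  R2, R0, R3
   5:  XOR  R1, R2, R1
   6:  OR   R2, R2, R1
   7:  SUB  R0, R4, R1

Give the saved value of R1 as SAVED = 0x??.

SAVED = 0x4f

after  0: R0=0xe9 R1=0xd5 R2=0xd5 R3=0x63 R4=0x26  N=0 Z=0
after  1: R0=0xe9 R1=0xd5 R2=0xd5 R3=0x63 R4=0xfd  N=1 Z=0
after  2: R0=0xe9 R1=0xd5 R2=0xe9 R3=0x63 R4=0xfd  N=1 Z=0
after  3: R0=0xfd R1=0xd5 R2=0xe9 R3=0x63 R4=0xfd  N=1 Z=0
after  4: R0=0xfd R1=0xd5 R2=0x9a R3=0x63 R4=0xfd  N=1 Z=0
after  5: R0=0xfd R1=0x4f R2=0x9a R3=0x63 R4=0xfd  N=0 Z=0
after  6: R0=0xfd R1=0x4f R2=0xdf R3=0x63 R4=0xfd  N=1 Z=0
-- IRQ taken; context saved, return-PC = 7 --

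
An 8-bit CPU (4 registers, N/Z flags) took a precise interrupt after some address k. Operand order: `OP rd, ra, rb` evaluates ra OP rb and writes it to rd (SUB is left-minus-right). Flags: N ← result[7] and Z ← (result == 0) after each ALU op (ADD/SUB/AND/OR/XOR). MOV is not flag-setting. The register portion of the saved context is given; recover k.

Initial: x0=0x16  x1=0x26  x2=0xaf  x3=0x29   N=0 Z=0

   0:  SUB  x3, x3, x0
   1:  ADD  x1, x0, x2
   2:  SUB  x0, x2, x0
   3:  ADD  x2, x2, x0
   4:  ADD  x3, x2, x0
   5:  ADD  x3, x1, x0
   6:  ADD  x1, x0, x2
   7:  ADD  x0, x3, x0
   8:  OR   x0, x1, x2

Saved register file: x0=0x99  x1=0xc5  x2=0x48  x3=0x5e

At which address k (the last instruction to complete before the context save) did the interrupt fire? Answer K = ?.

K = 5

after  0: x0=0x16 x1=0x26 x2=0xaf x3=0x13  N=0 Z=0
after  1: x0=0x16 x1=0xc5 x2=0xaf x3=0x13  N=1 Z=0
after  2: x0=0x99 x1=0xc5 x2=0xaf x3=0x13  N=1 Z=0
after  3: x0=0x99 x1=0xc5 x2=0x48 x3=0x13  N=0 Z=0
after  4: x0=0x99 x1=0xc5 x2=0x48 x3=0xe1  N=1 Z=0
after  5: x0=0x99 x1=0xc5 x2=0x48 x3=0x5e  N=0 Z=0
-- IRQ taken; context saved, return-PC = 6 --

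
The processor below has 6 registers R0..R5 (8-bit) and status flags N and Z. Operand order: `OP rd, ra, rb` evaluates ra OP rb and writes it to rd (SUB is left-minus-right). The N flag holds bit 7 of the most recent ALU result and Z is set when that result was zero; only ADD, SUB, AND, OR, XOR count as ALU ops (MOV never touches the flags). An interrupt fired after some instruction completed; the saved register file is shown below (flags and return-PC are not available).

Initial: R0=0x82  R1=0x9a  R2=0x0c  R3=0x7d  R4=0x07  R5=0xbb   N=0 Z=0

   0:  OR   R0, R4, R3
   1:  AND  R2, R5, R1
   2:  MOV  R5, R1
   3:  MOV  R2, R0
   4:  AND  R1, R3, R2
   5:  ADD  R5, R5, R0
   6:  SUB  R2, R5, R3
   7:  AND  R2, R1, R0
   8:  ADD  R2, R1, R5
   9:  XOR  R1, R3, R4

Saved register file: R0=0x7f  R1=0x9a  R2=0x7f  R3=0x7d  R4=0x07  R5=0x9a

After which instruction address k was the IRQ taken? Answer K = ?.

after  0: R0=0x7f R1=0x9a R2=0x0c R3=0x7d R4=0x07 R5=0xbb  N=0 Z=0
after  1: R0=0x7f R1=0x9a R2=0x9a R3=0x7d R4=0x07 R5=0xbb  N=1 Z=0
after  2: R0=0x7f R1=0x9a R2=0x9a R3=0x7d R4=0x07 R5=0x9a  N=1 Z=0
after  3: R0=0x7f R1=0x9a R2=0x7f R3=0x7d R4=0x07 R5=0x9a  N=1 Z=0
-- IRQ taken; context saved, return-PC = 4 --

K = 3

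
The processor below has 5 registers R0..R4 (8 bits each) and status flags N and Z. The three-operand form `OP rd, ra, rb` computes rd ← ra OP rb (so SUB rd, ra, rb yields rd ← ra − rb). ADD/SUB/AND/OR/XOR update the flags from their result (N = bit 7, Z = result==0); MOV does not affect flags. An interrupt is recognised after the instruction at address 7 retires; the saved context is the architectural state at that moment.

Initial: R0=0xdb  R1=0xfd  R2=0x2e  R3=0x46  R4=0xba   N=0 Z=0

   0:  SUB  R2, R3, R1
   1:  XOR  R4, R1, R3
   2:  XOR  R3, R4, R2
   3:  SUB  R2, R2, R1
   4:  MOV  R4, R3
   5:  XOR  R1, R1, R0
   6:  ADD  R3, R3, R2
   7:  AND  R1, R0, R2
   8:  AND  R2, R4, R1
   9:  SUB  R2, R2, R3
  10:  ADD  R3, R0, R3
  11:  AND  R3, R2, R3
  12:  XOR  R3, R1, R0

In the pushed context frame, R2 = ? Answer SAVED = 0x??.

SAVED = 0x4c

after  0: R0=0xdb R1=0xfd R2=0x49 R3=0x46 R4=0xba  N=0 Z=0
after  1: R0=0xdb R1=0xfd R2=0x49 R3=0x46 R4=0xbb  N=1 Z=0
after  2: R0=0xdb R1=0xfd R2=0x49 R3=0xf2 R4=0xbb  N=1 Z=0
after  3: R0=0xdb R1=0xfd R2=0x4c R3=0xf2 R4=0xbb  N=0 Z=0
after  4: R0=0xdb R1=0xfd R2=0x4c R3=0xf2 R4=0xf2  N=0 Z=0
after  5: R0=0xdb R1=0x26 R2=0x4c R3=0xf2 R4=0xf2  N=0 Z=0
after  6: R0=0xdb R1=0x26 R2=0x4c R3=0x3e R4=0xf2  N=0 Z=0
after  7: R0=0xdb R1=0x48 R2=0x4c R3=0x3e R4=0xf2  N=0 Z=0
-- IRQ taken; context saved, return-PC = 8 --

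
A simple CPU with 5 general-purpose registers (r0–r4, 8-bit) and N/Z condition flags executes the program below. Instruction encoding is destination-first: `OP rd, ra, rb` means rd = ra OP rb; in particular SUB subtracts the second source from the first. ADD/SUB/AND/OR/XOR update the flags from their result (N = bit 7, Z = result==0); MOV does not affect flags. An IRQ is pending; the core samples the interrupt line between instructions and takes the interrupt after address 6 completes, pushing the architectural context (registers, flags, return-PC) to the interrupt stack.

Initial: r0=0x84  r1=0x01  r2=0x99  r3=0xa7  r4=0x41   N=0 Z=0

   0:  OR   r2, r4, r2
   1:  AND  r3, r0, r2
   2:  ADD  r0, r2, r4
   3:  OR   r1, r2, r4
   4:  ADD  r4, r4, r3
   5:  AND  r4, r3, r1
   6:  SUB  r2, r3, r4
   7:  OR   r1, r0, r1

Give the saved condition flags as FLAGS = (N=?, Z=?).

after  0: r0=0x84 r1=0x01 r2=0xd9 r3=0xa7 r4=0x41  N=1 Z=0
after  1: r0=0x84 r1=0x01 r2=0xd9 r3=0x80 r4=0x41  N=1 Z=0
after  2: r0=0x1a r1=0x01 r2=0xd9 r3=0x80 r4=0x41  N=0 Z=0
after  3: r0=0x1a r1=0xd9 r2=0xd9 r3=0x80 r4=0x41  N=1 Z=0
after  4: r0=0x1a r1=0xd9 r2=0xd9 r3=0x80 r4=0xc1  N=1 Z=0
after  5: r0=0x1a r1=0xd9 r2=0xd9 r3=0x80 r4=0x80  N=1 Z=0
after  6: r0=0x1a r1=0xd9 r2=0x00 r3=0x80 r4=0x80  N=0 Z=1
-- IRQ taken; context saved, return-PC = 7 --

FLAGS = (N=0, Z=1)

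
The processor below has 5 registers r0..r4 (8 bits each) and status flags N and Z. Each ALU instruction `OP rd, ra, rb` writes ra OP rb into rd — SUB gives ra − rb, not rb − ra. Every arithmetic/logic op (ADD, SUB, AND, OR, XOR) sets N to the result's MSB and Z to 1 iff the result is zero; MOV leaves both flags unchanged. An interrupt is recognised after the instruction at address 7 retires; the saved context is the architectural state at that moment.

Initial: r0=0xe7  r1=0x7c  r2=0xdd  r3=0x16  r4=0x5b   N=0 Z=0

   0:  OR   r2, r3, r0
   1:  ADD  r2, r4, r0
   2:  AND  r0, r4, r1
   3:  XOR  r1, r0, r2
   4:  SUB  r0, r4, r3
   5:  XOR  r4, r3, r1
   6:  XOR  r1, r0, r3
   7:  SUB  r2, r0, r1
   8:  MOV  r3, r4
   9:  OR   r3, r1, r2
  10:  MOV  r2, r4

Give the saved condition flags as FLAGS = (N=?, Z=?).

FLAGS = (N=1, Z=0)

after  0: r0=0xe7 r1=0x7c r2=0xf7 r3=0x16 r4=0x5b  N=1 Z=0
after  1: r0=0xe7 r1=0x7c r2=0x42 r3=0x16 r4=0x5b  N=0 Z=0
after  2: r0=0x58 r1=0x7c r2=0x42 r3=0x16 r4=0x5b  N=0 Z=0
after  3: r0=0x58 r1=0x1a r2=0x42 r3=0x16 r4=0x5b  N=0 Z=0
after  4: r0=0x45 r1=0x1a r2=0x42 r3=0x16 r4=0x5b  N=0 Z=0
after  5: r0=0x45 r1=0x1a r2=0x42 r3=0x16 r4=0x0c  N=0 Z=0
after  6: r0=0x45 r1=0x53 r2=0x42 r3=0x16 r4=0x0c  N=0 Z=0
after  7: r0=0x45 r1=0x53 r2=0xf2 r3=0x16 r4=0x0c  N=1 Z=0
-- IRQ taken; context saved, return-PC = 8 --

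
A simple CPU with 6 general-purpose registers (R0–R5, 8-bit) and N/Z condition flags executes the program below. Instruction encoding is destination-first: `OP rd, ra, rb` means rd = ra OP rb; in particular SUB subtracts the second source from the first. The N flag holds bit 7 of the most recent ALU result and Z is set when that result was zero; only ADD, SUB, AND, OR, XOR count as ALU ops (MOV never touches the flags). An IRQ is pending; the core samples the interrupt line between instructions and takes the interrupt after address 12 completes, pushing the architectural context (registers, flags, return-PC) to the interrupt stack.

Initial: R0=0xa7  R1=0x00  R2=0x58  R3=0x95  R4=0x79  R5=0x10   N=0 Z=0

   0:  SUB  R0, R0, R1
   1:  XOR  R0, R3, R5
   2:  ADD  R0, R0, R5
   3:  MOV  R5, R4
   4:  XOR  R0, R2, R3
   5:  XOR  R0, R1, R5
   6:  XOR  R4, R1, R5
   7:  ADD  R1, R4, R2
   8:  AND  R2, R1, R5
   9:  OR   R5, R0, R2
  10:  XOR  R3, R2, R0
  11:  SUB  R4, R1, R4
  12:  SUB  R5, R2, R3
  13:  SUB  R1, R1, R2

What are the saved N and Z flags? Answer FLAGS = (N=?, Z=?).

FLAGS = (N=0, Z=0)

after  0: R0=0xa7 R1=0x00 R2=0x58 R3=0x95 R4=0x79 R5=0x10  N=1 Z=0
after  1: R0=0x85 R1=0x00 R2=0x58 R3=0x95 R4=0x79 R5=0x10  N=1 Z=0
after  2: R0=0x95 R1=0x00 R2=0x58 R3=0x95 R4=0x79 R5=0x10  N=1 Z=0
after  3: R0=0x95 R1=0x00 R2=0x58 R3=0x95 R4=0x79 R5=0x79  N=1 Z=0
after  4: R0=0xcd R1=0x00 R2=0x58 R3=0x95 R4=0x79 R5=0x79  N=1 Z=0
after  5: R0=0x79 R1=0x00 R2=0x58 R3=0x95 R4=0x79 R5=0x79  N=0 Z=0
after  6: R0=0x79 R1=0x00 R2=0x58 R3=0x95 R4=0x79 R5=0x79  N=0 Z=0
after  7: R0=0x79 R1=0xd1 R2=0x58 R3=0x95 R4=0x79 R5=0x79  N=1 Z=0
after  8: R0=0x79 R1=0xd1 R2=0x51 R3=0x95 R4=0x79 R5=0x79  N=0 Z=0
after  9: R0=0x79 R1=0xd1 R2=0x51 R3=0x95 R4=0x79 R5=0x79  N=0 Z=0
after 10: R0=0x79 R1=0xd1 R2=0x51 R3=0x28 R4=0x79 R5=0x79  N=0 Z=0
after 11: R0=0x79 R1=0xd1 R2=0x51 R3=0x28 R4=0x58 R5=0x79  N=0 Z=0
after 12: R0=0x79 R1=0xd1 R2=0x51 R3=0x28 R4=0x58 R5=0x29  N=0 Z=0
-- IRQ taken; context saved, return-PC = 13 --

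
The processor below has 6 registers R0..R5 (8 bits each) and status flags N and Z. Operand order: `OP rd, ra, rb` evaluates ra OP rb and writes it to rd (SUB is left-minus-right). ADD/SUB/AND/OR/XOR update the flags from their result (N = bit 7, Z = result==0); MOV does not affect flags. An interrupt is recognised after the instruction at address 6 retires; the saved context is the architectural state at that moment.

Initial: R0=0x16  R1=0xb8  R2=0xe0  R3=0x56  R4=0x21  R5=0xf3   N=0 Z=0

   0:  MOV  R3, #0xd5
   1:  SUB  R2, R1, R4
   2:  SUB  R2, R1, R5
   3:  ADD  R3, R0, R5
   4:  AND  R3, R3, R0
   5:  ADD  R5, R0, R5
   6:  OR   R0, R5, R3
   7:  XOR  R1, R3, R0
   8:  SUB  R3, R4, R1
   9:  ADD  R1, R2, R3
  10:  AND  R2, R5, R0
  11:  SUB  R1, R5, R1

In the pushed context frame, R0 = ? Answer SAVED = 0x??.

after  0: R0=0x16 R1=0xb8 R2=0xe0 R3=0xd5 R4=0x21 R5=0xf3  N=0 Z=0
after  1: R0=0x16 R1=0xb8 R2=0x97 R3=0xd5 R4=0x21 R5=0xf3  N=1 Z=0
after  2: R0=0x16 R1=0xb8 R2=0xc5 R3=0xd5 R4=0x21 R5=0xf3  N=1 Z=0
after  3: R0=0x16 R1=0xb8 R2=0xc5 R3=0x09 R4=0x21 R5=0xf3  N=0 Z=0
after  4: R0=0x16 R1=0xb8 R2=0xc5 R3=0x00 R4=0x21 R5=0xf3  N=0 Z=1
after  5: R0=0x16 R1=0xb8 R2=0xc5 R3=0x00 R4=0x21 R5=0x09  N=0 Z=0
after  6: R0=0x09 R1=0xb8 R2=0xc5 R3=0x00 R4=0x21 R5=0x09  N=0 Z=0
-- IRQ taken; context saved, return-PC = 7 --

SAVED = 0x09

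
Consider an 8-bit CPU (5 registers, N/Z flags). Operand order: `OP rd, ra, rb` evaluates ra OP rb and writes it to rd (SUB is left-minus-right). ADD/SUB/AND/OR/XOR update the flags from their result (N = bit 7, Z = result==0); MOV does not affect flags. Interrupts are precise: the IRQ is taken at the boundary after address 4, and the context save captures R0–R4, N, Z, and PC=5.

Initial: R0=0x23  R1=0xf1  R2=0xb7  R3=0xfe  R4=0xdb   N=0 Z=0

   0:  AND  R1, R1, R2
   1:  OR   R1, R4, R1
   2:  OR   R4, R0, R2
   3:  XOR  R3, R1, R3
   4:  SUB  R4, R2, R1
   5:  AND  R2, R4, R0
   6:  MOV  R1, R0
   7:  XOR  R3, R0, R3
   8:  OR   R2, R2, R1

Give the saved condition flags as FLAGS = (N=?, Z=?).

after  0: R0=0x23 R1=0xb1 R2=0xb7 R3=0xfe R4=0xdb  N=1 Z=0
after  1: R0=0x23 R1=0xfb R2=0xb7 R3=0xfe R4=0xdb  N=1 Z=0
after  2: R0=0x23 R1=0xfb R2=0xb7 R3=0xfe R4=0xb7  N=1 Z=0
after  3: R0=0x23 R1=0xfb R2=0xb7 R3=0x05 R4=0xb7  N=0 Z=0
after  4: R0=0x23 R1=0xfb R2=0xb7 R3=0x05 R4=0xbc  N=1 Z=0
-- IRQ taken; context saved, return-PC = 5 --

FLAGS = (N=1, Z=0)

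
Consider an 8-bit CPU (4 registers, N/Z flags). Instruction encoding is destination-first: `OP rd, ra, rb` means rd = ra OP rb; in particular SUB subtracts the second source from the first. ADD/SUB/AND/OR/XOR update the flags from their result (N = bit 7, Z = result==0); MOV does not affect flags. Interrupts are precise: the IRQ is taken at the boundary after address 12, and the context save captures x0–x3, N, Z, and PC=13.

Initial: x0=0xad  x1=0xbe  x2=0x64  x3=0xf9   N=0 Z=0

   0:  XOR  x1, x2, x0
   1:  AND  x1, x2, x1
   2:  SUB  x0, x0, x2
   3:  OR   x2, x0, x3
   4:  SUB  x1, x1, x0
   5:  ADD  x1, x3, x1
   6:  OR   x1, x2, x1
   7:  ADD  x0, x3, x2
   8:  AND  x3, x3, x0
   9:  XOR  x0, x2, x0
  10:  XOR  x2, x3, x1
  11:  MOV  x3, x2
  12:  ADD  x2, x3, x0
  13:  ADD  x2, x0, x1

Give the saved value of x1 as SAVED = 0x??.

after  0: x0=0xad x1=0xc9 x2=0x64 x3=0xf9  N=1 Z=0
after  1: x0=0xad x1=0x40 x2=0x64 x3=0xf9  N=0 Z=0
after  2: x0=0x49 x1=0x40 x2=0x64 x3=0xf9  N=0 Z=0
after  3: x0=0x49 x1=0x40 x2=0xf9 x3=0xf9  N=1 Z=0
after  4: x0=0x49 x1=0xf7 x2=0xf9 x3=0xf9  N=1 Z=0
after  5: x0=0x49 x1=0xf0 x2=0xf9 x3=0xf9  N=1 Z=0
after  6: x0=0x49 x1=0xf9 x2=0xf9 x3=0xf9  N=1 Z=0
after  7: x0=0xf2 x1=0xf9 x2=0xf9 x3=0xf9  N=1 Z=0
after  8: x0=0xf2 x1=0xf9 x2=0xf9 x3=0xf0  N=1 Z=0
after  9: x0=0x0b x1=0xf9 x2=0xf9 x3=0xf0  N=0 Z=0
after 10: x0=0x0b x1=0xf9 x2=0x09 x3=0xf0  N=0 Z=0
after 11: x0=0x0b x1=0xf9 x2=0x09 x3=0x09  N=0 Z=0
after 12: x0=0x0b x1=0xf9 x2=0x14 x3=0x09  N=0 Z=0
-- IRQ taken; context saved, return-PC = 13 --

SAVED = 0xf9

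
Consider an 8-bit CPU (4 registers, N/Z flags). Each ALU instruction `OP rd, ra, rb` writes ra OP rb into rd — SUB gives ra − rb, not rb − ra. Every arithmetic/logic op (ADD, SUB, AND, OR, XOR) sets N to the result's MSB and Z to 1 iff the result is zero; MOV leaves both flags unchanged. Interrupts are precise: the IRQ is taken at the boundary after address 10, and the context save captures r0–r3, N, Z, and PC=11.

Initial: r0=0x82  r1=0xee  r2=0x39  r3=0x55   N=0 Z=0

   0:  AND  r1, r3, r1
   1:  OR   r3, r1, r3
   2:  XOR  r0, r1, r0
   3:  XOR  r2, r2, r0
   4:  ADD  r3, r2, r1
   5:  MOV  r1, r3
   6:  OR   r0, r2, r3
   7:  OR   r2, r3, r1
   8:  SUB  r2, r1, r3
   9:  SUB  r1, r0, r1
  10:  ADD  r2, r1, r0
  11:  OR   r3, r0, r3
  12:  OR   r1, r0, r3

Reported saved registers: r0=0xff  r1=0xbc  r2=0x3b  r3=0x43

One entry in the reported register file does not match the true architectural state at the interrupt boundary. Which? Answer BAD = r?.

BAD = r2

after  0: r0=0x82 r1=0x44 r2=0x39 r3=0x55  N=0 Z=0
after  1: r0=0x82 r1=0x44 r2=0x39 r3=0x55  N=0 Z=0
after  2: r0=0xc6 r1=0x44 r2=0x39 r3=0x55  N=1 Z=0
after  3: r0=0xc6 r1=0x44 r2=0xff r3=0x55  N=1 Z=0
after  4: r0=0xc6 r1=0x44 r2=0xff r3=0x43  N=0 Z=0
after  5: r0=0xc6 r1=0x43 r2=0xff r3=0x43  N=0 Z=0
after  6: r0=0xff r1=0x43 r2=0xff r3=0x43  N=1 Z=0
after  7: r0=0xff r1=0x43 r2=0x43 r3=0x43  N=0 Z=0
after  8: r0=0xff r1=0x43 r2=0x00 r3=0x43  N=0 Z=1
after  9: r0=0xff r1=0xbc r2=0x00 r3=0x43  N=1 Z=0
after 10: r0=0xff r1=0xbc r2=0xbb r3=0x43  N=1 Z=0
-- IRQ taken; context saved, return-PC = 11 --
mismatch: r2: reported 0x3b vs actual 0xbb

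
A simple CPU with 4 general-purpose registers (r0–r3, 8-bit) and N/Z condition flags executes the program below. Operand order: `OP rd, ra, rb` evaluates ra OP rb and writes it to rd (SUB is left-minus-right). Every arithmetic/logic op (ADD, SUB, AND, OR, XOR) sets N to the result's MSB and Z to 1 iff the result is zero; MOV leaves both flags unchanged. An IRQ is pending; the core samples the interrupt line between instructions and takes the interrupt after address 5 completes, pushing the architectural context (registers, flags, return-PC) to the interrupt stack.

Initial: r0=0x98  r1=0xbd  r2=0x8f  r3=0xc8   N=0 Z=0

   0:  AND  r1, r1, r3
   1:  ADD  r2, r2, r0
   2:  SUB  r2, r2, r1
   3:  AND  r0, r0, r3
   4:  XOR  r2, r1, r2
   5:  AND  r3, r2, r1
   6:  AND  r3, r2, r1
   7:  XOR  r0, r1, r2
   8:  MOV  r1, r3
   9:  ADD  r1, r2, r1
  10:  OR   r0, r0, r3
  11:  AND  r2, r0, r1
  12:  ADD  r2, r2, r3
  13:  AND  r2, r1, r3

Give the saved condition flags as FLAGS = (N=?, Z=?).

after  0: r0=0x98 r1=0x88 r2=0x8f r3=0xc8  N=1 Z=0
after  1: r0=0x98 r1=0x88 r2=0x27 r3=0xc8  N=0 Z=0
after  2: r0=0x98 r1=0x88 r2=0x9f r3=0xc8  N=1 Z=0
after  3: r0=0x88 r1=0x88 r2=0x9f r3=0xc8  N=1 Z=0
after  4: r0=0x88 r1=0x88 r2=0x17 r3=0xc8  N=0 Z=0
after  5: r0=0x88 r1=0x88 r2=0x17 r3=0x00  N=0 Z=1
-- IRQ taken; context saved, return-PC = 6 --

FLAGS = (N=0, Z=1)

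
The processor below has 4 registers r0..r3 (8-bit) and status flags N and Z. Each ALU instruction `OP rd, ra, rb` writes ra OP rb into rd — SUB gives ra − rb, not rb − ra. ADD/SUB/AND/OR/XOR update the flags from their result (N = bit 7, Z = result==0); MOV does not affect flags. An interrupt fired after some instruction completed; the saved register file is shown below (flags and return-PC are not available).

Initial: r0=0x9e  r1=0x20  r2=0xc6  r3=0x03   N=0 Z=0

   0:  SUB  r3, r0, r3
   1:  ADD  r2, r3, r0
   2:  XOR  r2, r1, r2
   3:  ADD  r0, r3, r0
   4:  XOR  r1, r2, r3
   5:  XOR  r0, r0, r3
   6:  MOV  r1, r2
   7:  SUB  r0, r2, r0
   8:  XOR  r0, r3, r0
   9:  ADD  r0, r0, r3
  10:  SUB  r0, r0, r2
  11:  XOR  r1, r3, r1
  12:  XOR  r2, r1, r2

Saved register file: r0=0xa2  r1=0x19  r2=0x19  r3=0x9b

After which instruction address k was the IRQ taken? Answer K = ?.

K = 6

after  0: r0=0x9e r1=0x20 r2=0xc6 r3=0x9b  N=1 Z=0
after  1: r0=0x9e r1=0x20 r2=0x39 r3=0x9b  N=0 Z=0
after  2: r0=0x9e r1=0x20 r2=0x19 r3=0x9b  N=0 Z=0
after  3: r0=0x39 r1=0x20 r2=0x19 r3=0x9b  N=0 Z=0
after  4: r0=0x39 r1=0x82 r2=0x19 r3=0x9b  N=1 Z=0
after  5: r0=0xa2 r1=0x82 r2=0x19 r3=0x9b  N=1 Z=0
after  6: r0=0xa2 r1=0x19 r2=0x19 r3=0x9b  N=1 Z=0
-- IRQ taken; context saved, return-PC = 7 --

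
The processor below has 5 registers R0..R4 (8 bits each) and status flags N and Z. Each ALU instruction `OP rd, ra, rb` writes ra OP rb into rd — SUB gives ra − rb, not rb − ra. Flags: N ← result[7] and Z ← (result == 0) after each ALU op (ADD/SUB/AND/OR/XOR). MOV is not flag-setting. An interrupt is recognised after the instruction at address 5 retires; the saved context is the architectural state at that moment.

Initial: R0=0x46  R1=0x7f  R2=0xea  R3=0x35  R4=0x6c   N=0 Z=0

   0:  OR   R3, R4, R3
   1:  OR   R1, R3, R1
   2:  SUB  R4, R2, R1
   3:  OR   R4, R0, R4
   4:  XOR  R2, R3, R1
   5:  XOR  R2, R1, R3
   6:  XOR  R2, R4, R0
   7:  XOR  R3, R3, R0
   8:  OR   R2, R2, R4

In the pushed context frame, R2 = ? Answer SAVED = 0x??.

after  0: R0=0x46 R1=0x7f R2=0xea R3=0x7d R4=0x6c  N=0 Z=0
after  1: R0=0x46 R1=0x7f R2=0xea R3=0x7d R4=0x6c  N=0 Z=0
after  2: R0=0x46 R1=0x7f R2=0xea R3=0x7d R4=0x6b  N=0 Z=0
after  3: R0=0x46 R1=0x7f R2=0xea R3=0x7d R4=0x6f  N=0 Z=0
after  4: R0=0x46 R1=0x7f R2=0x02 R3=0x7d R4=0x6f  N=0 Z=0
after  5: R0=0x46 R1=0x7f R2=0x02 R3=0x7d R4=0x6f  N=0 Z=0
-- IRQ taken; context saved, return-PC = 6 --

SAVED = 0x02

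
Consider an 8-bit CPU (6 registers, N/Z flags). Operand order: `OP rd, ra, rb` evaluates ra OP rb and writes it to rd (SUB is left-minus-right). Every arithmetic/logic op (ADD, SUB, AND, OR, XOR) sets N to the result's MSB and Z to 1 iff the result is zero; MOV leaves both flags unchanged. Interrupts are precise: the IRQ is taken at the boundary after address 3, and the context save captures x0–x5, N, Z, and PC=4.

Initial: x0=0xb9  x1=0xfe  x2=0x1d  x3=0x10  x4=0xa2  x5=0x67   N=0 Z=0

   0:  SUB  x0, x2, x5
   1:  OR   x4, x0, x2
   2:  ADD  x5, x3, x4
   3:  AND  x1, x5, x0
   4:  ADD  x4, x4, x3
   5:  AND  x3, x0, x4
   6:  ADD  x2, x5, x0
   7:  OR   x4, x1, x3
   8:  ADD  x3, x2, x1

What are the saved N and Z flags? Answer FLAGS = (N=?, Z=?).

after  0: x0=0xb6 x1=0xfe x2=0x1d x3=0x10 x4=0xa2 x5=0x67  N=1 Z=0
after  1: x0=0xb6 x1=0xfe x2=0x1d x3=0x10 x4=0xbf x5=0x67  N=1 Z=0
after  2: x0=0xb6 x1=0xfe x2=0x1d x3=0x10 x4=0xbf x5=0xcf  N=1 Z=0
after  3: x0=0xb6 x1=0x86 x2=0x1d x3=0x10 x4=0xbf x5=0xcf  N=1 Z=0
-- IRQ taken; context saved, return-PC = 4 --

FLAGS = (N=1, Z=0)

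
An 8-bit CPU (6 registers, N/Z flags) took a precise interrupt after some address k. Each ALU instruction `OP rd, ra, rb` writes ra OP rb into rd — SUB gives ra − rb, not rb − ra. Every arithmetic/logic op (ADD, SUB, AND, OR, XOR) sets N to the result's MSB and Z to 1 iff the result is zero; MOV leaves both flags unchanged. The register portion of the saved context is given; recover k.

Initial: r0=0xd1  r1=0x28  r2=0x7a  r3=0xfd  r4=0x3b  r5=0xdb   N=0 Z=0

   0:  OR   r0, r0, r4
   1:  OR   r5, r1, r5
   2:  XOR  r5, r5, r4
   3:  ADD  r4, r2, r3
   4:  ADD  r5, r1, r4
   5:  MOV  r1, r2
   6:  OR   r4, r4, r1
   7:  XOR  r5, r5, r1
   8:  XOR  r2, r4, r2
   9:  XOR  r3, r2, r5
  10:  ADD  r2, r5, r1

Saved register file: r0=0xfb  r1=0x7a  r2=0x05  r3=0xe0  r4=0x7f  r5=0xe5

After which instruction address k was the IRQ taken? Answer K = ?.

after  0: r0=0xfb r1=0x28 r2=0x7a r3=0xfd r4=0x3b r5=0xdb  N=1 Z=0
after  1: r0=0xfb r1=0x28 r2=0x7a r3=0xfd r4=0x3b r5=0xfb  N=1 Z=0
after  2: r0=0xfb r1=0x28 r2=0x7a r3=0xfd r4=0x3b r5=0xc0  N=1 Z=0
after  3: r0=0xfb r1=0x28 r2=0x7a r3=0xfd r4=0x77 r5=0xc0  N=0 Z=0
after  4: r0=0xfb r1=0x28 r2=0x7a r3=0xfd r4=0x77 r5=0x9f  N=1 Z=0
after  5: r0=0xfb r1=0x7a r2=0x7a r3=0xfd r4=0x77 r5=0x9f  N=1 Z=0
after  6: r0=0xfb r1=0x7a r2=0x7a r3=0xfd r4=0x7f r5=0x9f  N=0 Z=0
after  7: r0=0xfb r1=0x7a r2=0x7a r3=0xfd r4=0x7f r5=0xe5  N=1 Z=0
after  8: r0=0xfb r1=0x7a r2=0x05 r3=0xfd r4=0x7f r5=0xe5  N=0 Z=0
after  9: r0=0xfb r1=0x7a r2=0x05 r3=0xe0 r4=0x7f r5=0xe5  N=1 Z=0
-- IRQ taken; context saved, return-PC = 10 --

K = 9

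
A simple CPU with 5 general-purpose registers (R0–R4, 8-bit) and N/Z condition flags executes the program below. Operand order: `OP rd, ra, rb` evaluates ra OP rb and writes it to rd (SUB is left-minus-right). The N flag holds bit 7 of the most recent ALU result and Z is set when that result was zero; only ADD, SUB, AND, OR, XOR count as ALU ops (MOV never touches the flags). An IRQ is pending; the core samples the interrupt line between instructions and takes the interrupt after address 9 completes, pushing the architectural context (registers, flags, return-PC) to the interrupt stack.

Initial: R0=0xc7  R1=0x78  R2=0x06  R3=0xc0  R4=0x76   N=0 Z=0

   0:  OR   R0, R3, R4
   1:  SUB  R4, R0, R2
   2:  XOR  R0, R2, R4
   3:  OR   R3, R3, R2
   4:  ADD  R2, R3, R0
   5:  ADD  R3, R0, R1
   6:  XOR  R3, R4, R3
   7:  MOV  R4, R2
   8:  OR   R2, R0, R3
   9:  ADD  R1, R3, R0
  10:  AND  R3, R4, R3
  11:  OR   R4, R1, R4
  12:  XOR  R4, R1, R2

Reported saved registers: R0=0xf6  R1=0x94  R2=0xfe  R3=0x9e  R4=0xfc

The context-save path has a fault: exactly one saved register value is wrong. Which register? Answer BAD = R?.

after  0: R0=0xf6 R1=0x78 R2=0x06 R3=0xc0 R4=0x76  N=1 Z=0
after  1: R0=0xf6 R1=0x78 R2=0x06 R3=0xc0 R4=0xf0  N=1 Z=0
after  2: R0=0xf6 R1=0x78 R2=0x06 R3=0xc0 R4=0xf0  N=1 Z=0
after  3: R0=0xf6 R1=0x78 R2=0x06 R3=0xc6 R4=0xf0  N=1 Z=0
after  4: R0=0xf6 R1=0x78 R2=0xbc R3=0xc6 R4=0xf0  N=1 Z=0
after  5: R0=0xf6 R1=0x78 R2=0xbc R3=0x6e R4=0xf0  N=0 Z=0
after  6: R0=0xf6 R1=0x78 R2=0xbc R3=0x9e R4=0xf0  N=1 Z=0
after  7: R0=0xf6 R1=0x78 R2=0xbc R3=0x9e R4=0xbc  N=1 Z=0
after  8: R0=0xf6 R1=0x78 R2=0xfe R3=0x9e R4=0xbc  N=1 Z=0
after  9: R0=0xf6 R1=0x94 R2=0xfe R3=0x9e R4=0xbc  N=1 Z=0
-- IRQ taken; context saved, return-PC = 10 --
mismatch: R4: reported 0xfc vs actual 0xbc

BAD = R4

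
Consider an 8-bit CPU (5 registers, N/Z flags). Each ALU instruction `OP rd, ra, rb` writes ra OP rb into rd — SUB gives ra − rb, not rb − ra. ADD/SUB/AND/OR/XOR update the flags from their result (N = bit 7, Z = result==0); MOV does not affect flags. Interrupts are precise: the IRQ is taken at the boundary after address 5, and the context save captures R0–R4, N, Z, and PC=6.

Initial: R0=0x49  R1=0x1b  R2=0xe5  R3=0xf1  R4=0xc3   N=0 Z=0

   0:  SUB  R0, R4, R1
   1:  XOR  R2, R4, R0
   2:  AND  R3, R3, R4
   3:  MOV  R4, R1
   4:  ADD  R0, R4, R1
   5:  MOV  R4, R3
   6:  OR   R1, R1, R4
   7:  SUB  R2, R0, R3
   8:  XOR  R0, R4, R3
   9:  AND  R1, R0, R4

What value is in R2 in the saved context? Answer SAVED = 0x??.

SAVED = 0x6b

after  0: R0=0xa8 R1=0x1b R2=0xe5 R3=0xf1 R4=0xc3  N=1 Z=0
after  1: R0=0xa8 R1=0x1b R2=0x6b R3=0xf1 R4=0xc3  N=0 Z=0
after  2: R0=0xa8 R1=0x1b R2=0x6b R3=0xc1 R4=0xc3  N=1 Z=0
after  3: R0=0xa8 R1=0x1b R2=0x6b R3=0xc1 R4=0x1b  N=1 Z=0
after  4: R0=0x36 R1=0x1b R2=0x6b R3=0xc1 R4=0x1b  N=0 Z=0
after  5: R0=0x36 R1=0x1b R2=0x6b R3=0xc1 R4=0xc1  N=0 Z=0
-- IRQ taken; context saved, return-PC = 6 --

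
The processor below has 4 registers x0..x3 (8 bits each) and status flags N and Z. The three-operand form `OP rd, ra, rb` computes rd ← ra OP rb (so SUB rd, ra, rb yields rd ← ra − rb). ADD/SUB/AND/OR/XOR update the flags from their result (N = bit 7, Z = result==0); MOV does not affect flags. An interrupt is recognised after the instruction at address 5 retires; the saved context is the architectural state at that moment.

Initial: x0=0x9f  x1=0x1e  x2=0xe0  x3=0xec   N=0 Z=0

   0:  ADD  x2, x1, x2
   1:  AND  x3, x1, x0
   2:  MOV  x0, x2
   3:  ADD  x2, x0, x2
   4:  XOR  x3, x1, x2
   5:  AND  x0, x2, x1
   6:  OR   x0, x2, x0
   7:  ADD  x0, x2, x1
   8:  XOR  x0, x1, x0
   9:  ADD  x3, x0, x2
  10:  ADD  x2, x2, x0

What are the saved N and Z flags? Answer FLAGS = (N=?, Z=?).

FLAGS = (N=0, Z=0)

after  0: x0=0x9f x1=0x1e x2=0xfe x3=0xec  N=1 Z=0
after  1: x0=0x9f x1=0x1e x2=0xfe x3=0x1e  N=0 Z=0
after  2: x0=0xfe x1=0x1e x2=0xfe x3=0x1e  N=0 Z=0
after  3: x0=0xfe x1=0x1e x2=0xfc x3=0x1e  N=1 Z=0
after  4: x0=0xfe x1=0x1e x2=0xfc x3=0xe2  N=1 Z=0
after  5: x0=0x1c x1=0x1e x2=0xfc x3=0xe2  N=0 Z=0
-- IRQ taken; context saved, return-PC = 6 --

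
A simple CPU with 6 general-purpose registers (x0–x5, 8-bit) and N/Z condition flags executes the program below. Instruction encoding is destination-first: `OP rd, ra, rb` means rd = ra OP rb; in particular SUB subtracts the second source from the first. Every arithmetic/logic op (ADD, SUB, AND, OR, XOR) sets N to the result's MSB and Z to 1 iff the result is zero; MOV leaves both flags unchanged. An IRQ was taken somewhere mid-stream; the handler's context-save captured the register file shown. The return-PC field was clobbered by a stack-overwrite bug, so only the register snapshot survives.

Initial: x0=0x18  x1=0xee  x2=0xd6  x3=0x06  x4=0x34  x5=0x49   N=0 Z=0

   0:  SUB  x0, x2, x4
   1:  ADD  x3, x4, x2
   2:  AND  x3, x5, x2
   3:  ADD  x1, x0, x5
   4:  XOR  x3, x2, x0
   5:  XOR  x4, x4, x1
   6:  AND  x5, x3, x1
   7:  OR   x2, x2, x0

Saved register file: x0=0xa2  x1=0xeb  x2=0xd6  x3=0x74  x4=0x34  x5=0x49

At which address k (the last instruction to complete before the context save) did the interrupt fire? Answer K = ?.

K = 4

after  0: x0=0xa2 x1=0xee x2=0xd6 x3=0x06 x4=0x34 x5=0x49  N=1 Z=0
after  1: x0=0xa2 x1=0xee x2=0xd6 x3=0x0a x4=0x34 x5=0x49  N=0 Z=0
after  2: x0=0xa2 x1=0xee x2=0xd6 x3=0x40 x4=0x34 x5=0x49  N=0 Z=0
after  3: x0=0xa2 x1=0xeb x2=0xd6 x3=0x40 x4=0x34 x5=0x49  N=1 Z=0
after  4: x0=0xa2 x1=0xeb x2=0xd6 x3=0x74 x4=0x34 x5=0x49  N=0 Z=0
-- IRQ taken; context saved, return-PC = 5 --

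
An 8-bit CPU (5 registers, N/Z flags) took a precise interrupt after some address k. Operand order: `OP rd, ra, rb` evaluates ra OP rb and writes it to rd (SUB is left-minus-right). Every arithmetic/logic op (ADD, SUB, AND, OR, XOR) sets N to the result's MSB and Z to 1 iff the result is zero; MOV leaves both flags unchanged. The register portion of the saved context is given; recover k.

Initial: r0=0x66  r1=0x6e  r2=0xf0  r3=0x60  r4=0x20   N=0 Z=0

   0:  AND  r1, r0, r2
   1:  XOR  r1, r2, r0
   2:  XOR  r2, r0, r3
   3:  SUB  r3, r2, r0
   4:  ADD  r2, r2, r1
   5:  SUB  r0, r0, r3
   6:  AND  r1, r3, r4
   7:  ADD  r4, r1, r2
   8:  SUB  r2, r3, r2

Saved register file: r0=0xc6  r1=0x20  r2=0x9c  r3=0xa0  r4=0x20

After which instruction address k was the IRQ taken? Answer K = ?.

K = 6

after  0: r0=0x66 r1=0x60 r2=0xf0 r3=0x60 r4=0x20  N=0 Z=0
after  1: r0=0x66 r1=0x96 r2=0xf0 r3=0x60 r4=0x20  N=1 Z=0
after  2: r0=0x66 r1=0x96 r2=0x06 r3=0x60 r4=0x20  N=0 Z=0
after  3: r0=0x66 r1=0x96 r2=0x06 r3=0xa0 r4=0x20  N=1 Z=0
after  4: r0=0x66 r1=0x96 r2=0x9c r3=0xa0 r4=0x20  N=1 Z=0
after  5: r0=0xc6 r1=0x96 r2=0x9c r3=0xa0 r4=0x20  N=1 Z=0
after  6: r0=0xc6 r1=0x20 r2=0x9c r3=0xa0 r4=0x20  N=0 Z=0
-- IRQ taken; context saved, return-PC = 7 --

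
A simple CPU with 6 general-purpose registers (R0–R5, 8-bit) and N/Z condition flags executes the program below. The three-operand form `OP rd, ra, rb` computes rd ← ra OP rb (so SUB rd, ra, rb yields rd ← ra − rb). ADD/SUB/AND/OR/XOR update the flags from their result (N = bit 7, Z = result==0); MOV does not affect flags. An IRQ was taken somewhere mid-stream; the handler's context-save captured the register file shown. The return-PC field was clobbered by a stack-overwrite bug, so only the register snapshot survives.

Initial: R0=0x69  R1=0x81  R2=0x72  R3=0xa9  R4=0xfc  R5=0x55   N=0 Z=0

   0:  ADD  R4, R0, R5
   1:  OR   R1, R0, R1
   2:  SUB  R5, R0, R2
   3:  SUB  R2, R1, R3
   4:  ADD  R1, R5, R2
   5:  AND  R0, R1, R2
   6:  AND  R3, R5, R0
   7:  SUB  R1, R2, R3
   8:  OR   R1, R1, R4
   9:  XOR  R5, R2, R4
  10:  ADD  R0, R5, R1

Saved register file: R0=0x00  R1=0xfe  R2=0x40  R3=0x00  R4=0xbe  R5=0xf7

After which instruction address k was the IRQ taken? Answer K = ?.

K = 8

after  0: R0=0x69 R1=0x81 R2=0x72 R3=0xa9 R4=0xbe R5=0x55  N=1 Z=0
after  1: R0=0x69 R1=0xe9 R2=0x72 R3=0xa9 R4=0xbe R5=0x55  N=1 Z=0
after  2: R0=0x69 R1=0xe9 R2=0x72 R3=0xa9 R4=0xbe R5=0xf7  N=1 Z=0
after  3: R0=0x69 R1=0xe9 R2=0x40 R3=0xa9 R4=0xbe R5=0xf7  N=0 Z=0
after  4: R0=0x69 R1=0x37 R2=0x40 R3=0xa9 R4=0xbe R5=0xf7  N=0 Z=0
after  5: R0=0x00 R1=0x37 R2=0x40 R3=0xa9 R4=0xbe R5=0xf7  N=0 Z=1
after  6: R0=0x00 R1=0x37 R2=0x40 R3=0x00 R4=0xbe R5=0xf7  N=0 Z=1
after  7: R0=0x00 R1=0x40 R2=0x40 R3=0x00 R4=0xbe R5=0xf7  N=0 Z=0
after  8: R0=0x00 R1=0xfe R2=0x40 R3=0x00 R4=0xbe R5=0xf7  N=1 Z=0
-- IRQ taken; context saved, return-PC = 9 --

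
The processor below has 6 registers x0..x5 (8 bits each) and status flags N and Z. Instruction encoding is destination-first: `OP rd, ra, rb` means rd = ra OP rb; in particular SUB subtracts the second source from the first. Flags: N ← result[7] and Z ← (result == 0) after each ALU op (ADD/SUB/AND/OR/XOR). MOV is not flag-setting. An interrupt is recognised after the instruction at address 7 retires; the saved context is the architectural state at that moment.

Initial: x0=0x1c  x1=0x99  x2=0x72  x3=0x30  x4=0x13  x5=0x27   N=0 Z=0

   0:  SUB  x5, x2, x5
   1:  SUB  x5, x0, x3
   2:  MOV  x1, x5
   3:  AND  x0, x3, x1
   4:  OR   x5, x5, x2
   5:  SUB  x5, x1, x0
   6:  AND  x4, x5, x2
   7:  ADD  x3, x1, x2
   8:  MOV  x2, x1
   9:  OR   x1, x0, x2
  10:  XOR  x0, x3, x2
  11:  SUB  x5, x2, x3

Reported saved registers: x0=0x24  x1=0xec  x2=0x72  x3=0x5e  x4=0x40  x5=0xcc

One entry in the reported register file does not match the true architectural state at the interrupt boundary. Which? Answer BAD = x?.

after  0: x0=0x1c x1=0x99 x2=0x72 x3=0x30 x4=0x13 x5=0x4b  N=0 Z=0
after  1: x0=0x1c x1=0x99 x2=0x72 x3=0x30 x4=0x13 x5=0xec  N=1 Z=0
after  2: x0=0x1c x1=0xec x2=0x72 x3=0x30 x4=0x13 x5=0xec  N=1 Z=0
after  3: x0=0x20 x1=0xec x2=0x72 x3=0x30 x4=0x13 x5=0xec  N=0 Z=0
after  4: x0=0x20 x1=0xec x2=0x72 x3=0x30 x4=0x13 x5=0xfe  N=1 Z=0
after  5: x0=0x20 x1=0xec x2=0x72 x3=0x30 x4=0x13 x5=0xcc  N=1 Z=0
after  6: x0=0x20 x1=0xec x2=0x72 x3=0x30 x4=0x40 x5=0xcc  N=0 Z=0
after  7: x0=0x20 x1=0xec x2=0x72 x3=0x5e x4=0x40 x5=0xcc  N=0 Z=0
-- IRQ taken; context saved, return-PC = 8 --
mismatch: x0: reported 0x24 vs actual 0x20

BAD = x0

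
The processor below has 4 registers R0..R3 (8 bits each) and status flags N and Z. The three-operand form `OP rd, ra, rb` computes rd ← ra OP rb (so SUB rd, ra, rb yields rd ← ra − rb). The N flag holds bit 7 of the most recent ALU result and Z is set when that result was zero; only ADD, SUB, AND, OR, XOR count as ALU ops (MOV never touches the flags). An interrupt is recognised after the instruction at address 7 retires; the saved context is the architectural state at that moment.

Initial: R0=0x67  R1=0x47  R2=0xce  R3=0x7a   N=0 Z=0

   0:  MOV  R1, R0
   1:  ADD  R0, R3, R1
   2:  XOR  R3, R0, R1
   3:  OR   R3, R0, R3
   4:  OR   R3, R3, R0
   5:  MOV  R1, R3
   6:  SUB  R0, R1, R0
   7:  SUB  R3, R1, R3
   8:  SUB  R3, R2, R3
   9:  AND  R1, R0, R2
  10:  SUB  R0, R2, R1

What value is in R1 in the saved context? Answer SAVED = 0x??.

SAVED = 0xe7

after  0: R0=0x67 R1=0x67 R2=0xce R3=0x7a  N=0 Z=0
after  1: R0=0xe1 R1=0x67 R2=0xce R3=0x7a  N=1 Z=0
after  2: R0=0xe1 R1=0x67 R2=0xce R3=0x86  N=1 Z=0
after  3: R0=0xe1 R1=0x67 R2=0xce R3=0xe7  N=1 Z=0
after  4: R0=0xe1 R1=0x67 R2=0xce R3=0xe7  N=1 Z=0
after  5: R0=0xe1 R1=0xe7 R2=0xce R3=0xe7  N=1 Z=0
after  6: R0=0x06 R1=0xe7 R2=0xce R3=0xe7  N=0 Z=0
after  7: R0=0x06 R1=0xe7 R2=0xce R3=0x00  N=0 Z=1
-- IRQ taken; context saved, return-PC = 8 --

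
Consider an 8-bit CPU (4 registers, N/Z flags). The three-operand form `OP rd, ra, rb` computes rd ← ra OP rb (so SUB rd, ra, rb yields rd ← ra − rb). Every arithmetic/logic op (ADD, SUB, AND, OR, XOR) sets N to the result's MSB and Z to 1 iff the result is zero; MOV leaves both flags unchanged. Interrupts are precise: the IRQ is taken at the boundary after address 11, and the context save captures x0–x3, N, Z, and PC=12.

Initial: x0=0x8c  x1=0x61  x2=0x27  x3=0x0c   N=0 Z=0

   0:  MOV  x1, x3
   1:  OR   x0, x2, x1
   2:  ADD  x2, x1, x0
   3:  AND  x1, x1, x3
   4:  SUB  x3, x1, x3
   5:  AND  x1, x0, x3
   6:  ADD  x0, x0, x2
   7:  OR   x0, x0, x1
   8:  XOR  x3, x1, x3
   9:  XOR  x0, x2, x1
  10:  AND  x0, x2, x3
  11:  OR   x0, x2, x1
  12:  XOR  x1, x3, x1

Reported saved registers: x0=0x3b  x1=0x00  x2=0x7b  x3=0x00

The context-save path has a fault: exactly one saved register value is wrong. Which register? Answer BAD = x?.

BAD = x2

after  0: x0=0x8c x1=0x0c x2=0x27 x3=0x0c  N=0 Z=0
after  1: x0=0x2f x1=0x0c x2=0x27 x3=0x0c  N=0 Z=0
after  2: x0=0x2f x1=0x0c x2=0x3b x3=0x0c  N=0 Z=0
after  3: x0=0x2f x1=0x0c x2=0x3b x3=0x0c  N=0 Z=0
after  4: x0=0x2f x1=0x0c x2=0x3b x3=0x00  N=0 Z=1
after  5: x0=0x2f x1=0x00 x2=0x3b x3=0x00  N=0 Z=1
after  6: x0=0x6a x1=0x00 x2=0x3b x3=0x00  N=0 Z=0
after  7: x0=0x6a x1=0x00 x2=0x3b x3=0x00  N=0 Z=0
after  8: x0=0x6a x1=0x00 x2=0x3b x3=0x00  N=0 Z=1
after  9: x0=0x3b x1=0x00 x2=0x3b x3=0x00  N=0 Z=0
after 10: x0=0x00 x1=0x00 x2=0x3b x3=0x00  N=0 Z=1
after 11: x0=0x3b x1=0x00 x2=0x3b x3=0x00  N=0 Z=0
-- IRQ taken; context saved, return-PC = 12 --
mismatch: x2: reported 0x7b vs actual 0x3b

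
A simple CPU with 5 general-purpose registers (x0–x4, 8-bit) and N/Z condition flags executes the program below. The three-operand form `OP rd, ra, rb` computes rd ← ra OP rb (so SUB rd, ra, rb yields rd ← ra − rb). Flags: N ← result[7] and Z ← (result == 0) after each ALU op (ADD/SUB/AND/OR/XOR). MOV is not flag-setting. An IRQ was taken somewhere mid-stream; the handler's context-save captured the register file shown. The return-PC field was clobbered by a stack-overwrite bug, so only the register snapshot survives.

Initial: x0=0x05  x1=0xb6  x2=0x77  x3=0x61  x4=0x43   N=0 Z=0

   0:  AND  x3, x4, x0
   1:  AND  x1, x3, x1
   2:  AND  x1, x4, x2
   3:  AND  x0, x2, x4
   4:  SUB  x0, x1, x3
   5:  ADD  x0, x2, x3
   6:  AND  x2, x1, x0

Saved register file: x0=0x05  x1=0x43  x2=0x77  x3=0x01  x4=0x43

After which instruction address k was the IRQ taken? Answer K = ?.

after  0: x0=0x05 x1=0xb6 x2=0x77 x3=0x01 x4=0x43  N=0 Z=0
after  1: x0=0x05 x1=0x00 x2=0x77 x3=0x01 x4=0x43  N=0 Z=1
after  2: x0=0x05 x1=0x43 x2=0x77 x3=0x01 x4=0x43  N=0 Z=0
-- IRQ taken; context saved, return-PC = 3 --

K = 2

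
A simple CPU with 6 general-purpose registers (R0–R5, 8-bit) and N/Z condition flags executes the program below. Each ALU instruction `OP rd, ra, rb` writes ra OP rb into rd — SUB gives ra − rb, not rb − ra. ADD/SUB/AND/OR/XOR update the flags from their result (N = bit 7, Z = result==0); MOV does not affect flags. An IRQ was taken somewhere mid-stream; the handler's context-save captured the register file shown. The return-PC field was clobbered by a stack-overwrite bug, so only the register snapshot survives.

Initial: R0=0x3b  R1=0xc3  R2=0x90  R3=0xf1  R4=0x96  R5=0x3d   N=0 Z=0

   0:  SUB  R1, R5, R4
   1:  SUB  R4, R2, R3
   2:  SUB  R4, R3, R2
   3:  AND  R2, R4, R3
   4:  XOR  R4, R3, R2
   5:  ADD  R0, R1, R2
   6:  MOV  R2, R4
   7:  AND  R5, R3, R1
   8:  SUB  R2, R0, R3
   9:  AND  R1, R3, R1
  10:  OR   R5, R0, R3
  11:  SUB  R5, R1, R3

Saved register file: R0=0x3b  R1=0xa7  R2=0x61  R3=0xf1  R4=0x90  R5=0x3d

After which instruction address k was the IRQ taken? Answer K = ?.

K = 4

after  0: R0=0x3b R1=0xa7 R2=0x90 R3=0xf1 R4=0x96 R5=0x3d  N=1 Z=0
after  1: R0=0x3b R1=0xa7 R2=0x90 R3=0xf1 R4=0x9f R5=0x3d  N=1 Z=0
after  2: R0=0x3b R1=0xa7 R2=0x90 R3=0xf1 R4=0x61 R5=0x3d  N=0 Z=0
after  3: R0=0x3b R1=0xa7 R2=0x61 R3=0xf1 R4=0x61 R5=0x3d  N=0 Z=0
after  4: R0=0x3b R1=0xa7 R2=0x61 R3=0xf1 R4=0x90 R5=0x3d  N=1 Z=0
-- IRQ taken; context saved, return-PC = 5 --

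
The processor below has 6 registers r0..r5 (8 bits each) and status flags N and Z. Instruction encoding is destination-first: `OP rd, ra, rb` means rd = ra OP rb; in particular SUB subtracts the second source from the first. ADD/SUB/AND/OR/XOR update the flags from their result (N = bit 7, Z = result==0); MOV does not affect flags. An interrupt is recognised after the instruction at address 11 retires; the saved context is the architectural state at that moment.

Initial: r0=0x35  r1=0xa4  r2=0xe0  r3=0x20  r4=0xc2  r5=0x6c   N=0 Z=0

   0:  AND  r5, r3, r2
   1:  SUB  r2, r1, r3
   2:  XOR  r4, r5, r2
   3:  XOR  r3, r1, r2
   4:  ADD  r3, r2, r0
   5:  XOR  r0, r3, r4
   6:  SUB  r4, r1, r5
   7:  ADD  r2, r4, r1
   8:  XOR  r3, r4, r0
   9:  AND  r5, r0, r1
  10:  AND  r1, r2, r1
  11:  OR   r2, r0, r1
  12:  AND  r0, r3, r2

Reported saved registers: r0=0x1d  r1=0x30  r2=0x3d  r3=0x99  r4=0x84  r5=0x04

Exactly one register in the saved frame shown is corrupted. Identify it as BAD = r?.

after  0: r0=0x35 r1=0xa4 r2=0xe0 r3=0x20 r4=0xc2 r5=0x20  N=0 Z=0
after  1: r0=0x35 r1=0xa4 r2=0x84 r3=0x20 r4=0xc2 r5=0x20  N=1 Z=0
after  2: r0=0x35 r1=0xa4 r2=0x84 r3=0x20 r4=0xa4 r5=0x20  N=1 Z=0
after  3: r0=0x35 r1=0xa4 r2=0x84 r3=0x20 r4=0xa4 r5=0x20  N=0 Z=0
after  4: r0=0x35 r1=0xa4 r2=0x84 r3=0xb9 r4=0xa4 r5=0x20  N=1 Z=0
after  5: r0=0x1d r1=0xa4 r2=0x84 r3=0xb9 r4=0xa4 r5=0x20  N=0 Z=0
after  6: r0=0x1d r1=0xa4 r2=0x84 r3=0xb9 r4=0x84 r5=0x20  N=1 Z=0
after  7: r0=0x1d r1=0xa4 r2=0x28 r3=0xb9 r4=0x84 r5=0x20  N=0 Z=0
after  8: r0=0x1d r1=0xa4 r2=0x28 r3=0x99 r4=0x84 r5=0x20  N=1 Z=0
after  9: r0=0x1d r1=0xa4 r2=0x28 r3=0x99 r4=0x84 r5=0x04  N=0 Z=0
after 10: r0=0x1d r1=0x20 r2=0x28 r3=0x99 r4=0x84 r5=0x04  N=0 Z=0
after 11: r0=0x1d r1=0x20 r2=0x3d r3=0x99 r4=0x84 r5=0x04  N=0 Z=0
-- IRQ taken; context saved, return-PC = 12 --
mismatch: r1: reported 0x30 vs actual 0x20

BAD = r1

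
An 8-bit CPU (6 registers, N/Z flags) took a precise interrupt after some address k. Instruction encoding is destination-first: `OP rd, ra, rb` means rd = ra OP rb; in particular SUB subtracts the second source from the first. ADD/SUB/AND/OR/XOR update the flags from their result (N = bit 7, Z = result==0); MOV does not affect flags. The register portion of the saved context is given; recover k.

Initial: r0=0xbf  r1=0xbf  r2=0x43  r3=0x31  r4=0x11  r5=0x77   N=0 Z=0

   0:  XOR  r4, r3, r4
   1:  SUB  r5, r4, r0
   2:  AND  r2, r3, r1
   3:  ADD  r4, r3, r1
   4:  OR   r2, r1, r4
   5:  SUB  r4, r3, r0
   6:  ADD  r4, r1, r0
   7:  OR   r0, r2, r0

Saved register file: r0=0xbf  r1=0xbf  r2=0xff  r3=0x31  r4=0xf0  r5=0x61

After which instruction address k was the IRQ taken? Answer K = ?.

after  0: r0=0xbf r1=0xbf r2=0x43 r3=0x31 r4=0x20 r5=0x77  N=0 Z=0
after  1: r0=0xbf r1=0xbf r2=0x43 r3=0x31 r4=0x20 r5=0x61  N=0 Z=0
after  2: r0=0xbf r1=0xbf r2=0x31 r3=0x31 r4=0x20 r5=0x61  N=0 Z=0
after  3: r0=0xbf r1=0xbf r2=0x31 r3=0x31 r4=0xf0 r5=0x61  N=1 Z=0
after  4: r0=0xbf r1=0xbf r2=0xff r3=0x31 r4=0xf0 r5=0x61  N=1 Z=0
-- IRQ taken; context saved, return-PC = 5 --

K = 4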